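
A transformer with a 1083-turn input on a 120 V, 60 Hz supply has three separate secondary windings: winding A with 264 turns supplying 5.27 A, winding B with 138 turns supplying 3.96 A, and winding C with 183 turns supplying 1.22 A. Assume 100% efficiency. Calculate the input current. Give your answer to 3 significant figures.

V_A = 120 × 264/1083 = 29.252 V; V_B = 120 × 138/1083 = 15.291 V; V_C = 120 × 183/1083 = 20.277 V.
P_out = V_A I_A + V_B I_B + V_C I_C = 29.252×5.27 + 15.291×3.96 + 20.277×1.22 = 154.16 + 60.552 + 24.738 = 239.45 W.
Ideal ⇒ P_in = P_out, so I_in = P_out/V_in = 239.45/120 = 2.00 A.

I_in ≈ 2.00 A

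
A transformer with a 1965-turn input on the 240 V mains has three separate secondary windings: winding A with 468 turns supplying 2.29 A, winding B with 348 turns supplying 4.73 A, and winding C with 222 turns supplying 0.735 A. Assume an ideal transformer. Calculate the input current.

V_A = 240 × 468/1965 = 57.160 V; V_B = 240 × 348/1965 = 42.504 V; V_C = 240 × 222/1965 = 27.115 V.
P_out = V_A I_A + V_B I_B + V_C I_C = 57.160×2.29 + 42.504×4.73 + 27.115×0.735 = 130.90 + 201.04 + 19.929 = 351.87 W.
Ideal ⇒ P_in = P_out, so I_in = P_out/V_in = 351.87/240 = 1.47 A.

I_in ≈ 1.47 A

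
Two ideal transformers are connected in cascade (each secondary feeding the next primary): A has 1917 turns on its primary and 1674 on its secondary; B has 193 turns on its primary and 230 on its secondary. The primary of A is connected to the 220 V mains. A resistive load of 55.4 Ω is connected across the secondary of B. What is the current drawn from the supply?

Secondary of A: V = 220.00 × 1674/1917 = 192.11 V.
Secondary of B: V = 192.11 × 230/193 = 228.94 V.
I_load = 228.94/55.4 = 4.1325 A, so P_out = 228.94 × 4.1325 = 946.11 W.
All ideal ⇒ P_in = P_out, so I_supply = 946.11/220 = 4.30 A.

I_supply ≈ 4.30 A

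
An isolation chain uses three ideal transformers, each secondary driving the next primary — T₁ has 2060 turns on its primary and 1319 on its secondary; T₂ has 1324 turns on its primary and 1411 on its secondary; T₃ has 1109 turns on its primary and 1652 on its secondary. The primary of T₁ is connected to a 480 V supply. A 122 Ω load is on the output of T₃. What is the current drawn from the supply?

Secondary of T₁: V = 480.00 × 1319/2060 = 307.34 V.
Secondary of T₂: V = 307.34 × 1411/1324 = 327.54 V.
Secondary of T₃: V = 327.54 × 1652/1109 = 487.91 V.
I_load = 487.91/122 = 3.9992 A, so P_out = 487.91 × 3.9992 = 1951.2 W.
All ideal ⇒ P_in = P_out, so I_supply = 1951.2/480 = 4.07 A.

I_supply ≈ 4.07 A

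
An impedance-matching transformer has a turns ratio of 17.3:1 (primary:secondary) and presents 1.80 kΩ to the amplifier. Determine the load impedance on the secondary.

Z_s ≈ 6.01 Ω

Z_s = Z_p/(N_p/N_s)² = 1800/17.3² = 6.01 Ω.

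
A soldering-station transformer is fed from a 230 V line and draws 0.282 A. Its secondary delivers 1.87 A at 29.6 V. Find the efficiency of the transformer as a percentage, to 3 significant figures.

η ≈ 85.3%

P_in = 230 × 0.282 = 64.8600 W.
P_out = 29.6 × 1.87 = 55.3520 W.
η = P_out/P_in = 55.3520/64.8600 = 0.853.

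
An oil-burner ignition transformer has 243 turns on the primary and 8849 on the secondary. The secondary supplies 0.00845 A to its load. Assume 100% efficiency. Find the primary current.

For an ideal transformer I_p/I_s = N_s/N_p, so I_p = 0.00845 × 8849/243 = 0.308 A.

I_p ≈ 0.308 A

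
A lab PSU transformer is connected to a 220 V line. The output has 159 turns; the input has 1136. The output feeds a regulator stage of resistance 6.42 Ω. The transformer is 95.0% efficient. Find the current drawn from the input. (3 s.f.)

V_out = 220 × 159/1136 = 30.792 V.
I_out = V_out/R = 30.792/6.42 = 4.7963 A.
P_out = V_out I_out = 30.792 × 4.7963 = 147.69 W.
P_in = P_out/η = 147.69/0.950 = 155.46 W.
I_in = P_in/V_in = 155.46/220 = 0.707 A.

I_in ≈ 0.707 A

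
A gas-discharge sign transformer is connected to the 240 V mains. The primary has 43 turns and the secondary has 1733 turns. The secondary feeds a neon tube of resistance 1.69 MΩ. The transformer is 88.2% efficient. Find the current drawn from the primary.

I_p ≈ 0.262 A

V_s = 240 × 1733/43 = 9672.6 V.
I_s = V_s/R = 9672.6/(1.69×10^6) = 0.0057234 A.
P_out = V_s I_s = 9672.6 × 0.0057234 = 55.360 W.
P_in = P_out/η = 55.360/0.882 = 62.766 W.
I_p = P_in/V_p = 62.766/240 = 0.262 A.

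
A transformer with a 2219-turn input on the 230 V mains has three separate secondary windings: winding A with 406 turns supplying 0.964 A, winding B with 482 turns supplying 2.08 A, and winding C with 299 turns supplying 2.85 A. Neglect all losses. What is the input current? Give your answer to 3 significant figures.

I_in ≈ 1.01 A

V_A = 230 × 406/2219 = 42.082 V; V_B = 230 × 482/2219 = 49.959 V; V_C = 230 × 299/2219 = 30.991 V.
P_out = V_A I_A + V_B I_B + V_C I_C = 42.082×0.964 + 49.959×2.08 + 30.991×2.85 = 40.567 + 103.92 + 88.326 = 232.81 W.
Ideal ⇒ P_in = P_out, so I_in = P_out/V_in = 232.81/230 = 1.01 A.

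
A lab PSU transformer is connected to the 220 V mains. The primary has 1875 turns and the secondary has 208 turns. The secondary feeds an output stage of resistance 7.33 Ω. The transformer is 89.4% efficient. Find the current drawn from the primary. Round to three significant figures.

V_s = 220 × 208/1875 = 24.405 V.
I_s = V_s/R = 24.405/7.33 = 3.3295 A.
P_out = V_s I_s = 24.405 × 3.3295 = 81.258 W.
P_in = P_out/η = 81.258/0.894 = 90.892 W.
I_p = P_in/V_p = 90.892/220 = 0.413 A.

I_p ≈ 0.413 A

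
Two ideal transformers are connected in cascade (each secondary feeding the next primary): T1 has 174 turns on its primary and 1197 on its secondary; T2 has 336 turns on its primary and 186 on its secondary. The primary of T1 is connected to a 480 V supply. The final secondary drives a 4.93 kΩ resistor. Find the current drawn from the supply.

Secondary of T1: V = 480.00 × 1197/174 = 3302.1 V.
Secondary of T2: V = 3302.1 × 186/336 = 1827.9 V.
I_load = 1827.9/4930 = 0.37078 A, so P_out = 1827.9 × 0.37078 = 677.75 W.
All ideal ⇒ P_in = P_out, so I_supply = 677.75/480 = 1.41 A.

I_supply ≈ 1.41 A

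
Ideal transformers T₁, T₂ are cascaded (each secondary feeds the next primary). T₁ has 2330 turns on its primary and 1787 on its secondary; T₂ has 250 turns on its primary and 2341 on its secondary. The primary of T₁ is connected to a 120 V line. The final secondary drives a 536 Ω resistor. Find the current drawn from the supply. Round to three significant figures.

After T₁: V = 120.00 × 1787/2330 = 92.034 V.
After T₂: V = 92.034 × 2341/250 = 861.81 V.
I_load = 861.81/536 = 1.6079 A, so P_out = 861.81 × 1.6079 = 1385.7 W.
All ideal ⇒ P_in = P_out, so I_supply = 1385.7/120 = 11.5 A.

I_supply ≈ 11.5 A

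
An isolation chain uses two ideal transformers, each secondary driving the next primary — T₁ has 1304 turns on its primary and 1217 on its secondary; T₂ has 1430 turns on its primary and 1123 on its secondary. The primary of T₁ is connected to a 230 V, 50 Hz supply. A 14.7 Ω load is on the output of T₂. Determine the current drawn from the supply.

I_supply ≈ 8.40 A

Secondary of T₁: V = 230.00 × 1217/1304 = 214.65 V.
Secondary of T₂: V = 214.65 × 1123/1430 = 168.57 V.
I_load = 168.57/14.7 = 11.467 A, so P_out = 168.57 × 11.467 = 1933.1 W.
All ideal ⇒ P_in = P_out, so I_supply = 1933.1/230 = 8.40 A.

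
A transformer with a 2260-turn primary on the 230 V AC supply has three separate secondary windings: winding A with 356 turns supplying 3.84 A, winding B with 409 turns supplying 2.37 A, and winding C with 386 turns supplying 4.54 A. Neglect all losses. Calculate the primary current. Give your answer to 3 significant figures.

I_p ≈ 1.81 A

V_A = 230 × 356/2260 = 36.230 V; V_B = 230 × 409/2260 = 41.624 V; V_C = 230 × 386/2260 = 39.283 V.
P_out = V_A I_A + V_B I_B + V_C I_C = 36.230×3.84 + 41.624×2.37 + 39.283×4.54 = 139.12 + 98.649 + 178.35 = 416.12 W.
Ideal ⇒ P_in = P_out, so I_p = P_out/V_p = 416.12/230 = 1.81 A.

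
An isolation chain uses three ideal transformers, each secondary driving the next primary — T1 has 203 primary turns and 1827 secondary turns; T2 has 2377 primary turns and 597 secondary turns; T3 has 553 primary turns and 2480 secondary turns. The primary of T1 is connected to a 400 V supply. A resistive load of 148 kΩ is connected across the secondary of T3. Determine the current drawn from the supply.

After T1: V = 400.00 × 1827/203 = 3600.0 V.
After T2: V = 3600.0 × 597/2377 = 904.16 V.
After T3: V = 904.16 × 2480/553 = 4054.8 V.
I_load = 4054.8/148000 = 0.027398 A, so P_out = 4054.8 × 0.027398 = 111.09 W.
All ideal ⇒ P_in = P_out, so I_supply = 111.09/400 = 0.278 A.

I_supply ≈ 0.278 A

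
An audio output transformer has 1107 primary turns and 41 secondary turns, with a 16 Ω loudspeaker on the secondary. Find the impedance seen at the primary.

Z_p = (N_p/N_s)² × Z_s = (1107/41)² × 16 = 11700 Ω.

Z_p ≈ 11700 Ω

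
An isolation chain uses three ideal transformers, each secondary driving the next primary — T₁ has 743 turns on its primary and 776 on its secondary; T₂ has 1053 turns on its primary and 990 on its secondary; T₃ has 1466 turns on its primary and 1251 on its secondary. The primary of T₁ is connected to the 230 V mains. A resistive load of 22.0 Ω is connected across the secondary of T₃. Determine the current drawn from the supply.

I_supply ≈ 7.34 A

Secondary of T₁: V = 230.00 × 776/743 = 240.22 V.
Secondary of T₂: V = 240.22 × 990/1053 = 225.84 V.
Secondary of T₃: V = 225.84 × 1251/1466 = 192.72 V.
I_load = 192.72/22.0 = 8.7601 A, so P_out = 192.72 × 8.7601 = 1688.3 W.
All ideal ⇒ P_in = P_out, so I_supply = 1688.3/230 = 7.34 A.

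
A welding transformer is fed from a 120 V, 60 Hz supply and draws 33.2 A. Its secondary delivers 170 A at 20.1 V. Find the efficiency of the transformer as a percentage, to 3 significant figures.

P_in = 120 × 33.2 = 3984.00 W.
P_out = 20.1 × 170 = 3417.00 W.
η = P_out/P_in = 3417.00/3984.00 = 0.858.

η ≈ 85.8%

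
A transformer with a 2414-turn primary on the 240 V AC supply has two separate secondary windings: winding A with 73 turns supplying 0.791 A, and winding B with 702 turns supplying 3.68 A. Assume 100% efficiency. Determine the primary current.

I_p ≈ 1.09 A

V_A = 240 × 73/2414 = 7.2577 V; V_B = 240 × 702/2414 = 69.793 V.
P_out = V_A I_A + V_B I_B = 7.2577×0.791 + 69.793×3.68 = 5.7408 + 256.84 = 262.58 W.
Ideal ⇒ P_in = P_out, so I_p = P_out/V_p = 262.58/240 = 1.09 A.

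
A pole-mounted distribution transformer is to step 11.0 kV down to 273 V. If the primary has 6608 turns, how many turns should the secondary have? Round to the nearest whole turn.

N_s = 164 turns

N_s/N_p = V_s/V_p, so N_s = 6608 × 273/11000 = 164.0 ≈ 164 turns.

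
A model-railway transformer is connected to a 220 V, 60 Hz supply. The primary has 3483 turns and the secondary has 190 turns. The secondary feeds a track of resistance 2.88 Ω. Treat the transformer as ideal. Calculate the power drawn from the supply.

V_s = V_p × N_s/N_p = 220 × 190/3483 = 12.001 V.
I_s = V_s/R = 12.001/2.88 = 4.1671 A.
I_p = I_s × N_s/N_p = 4.1671 × 190/3483 = 0.22732 A.
P = V_p I_p = 220 × 0.22732 = 50.0 W.

P ≈ 50.0 W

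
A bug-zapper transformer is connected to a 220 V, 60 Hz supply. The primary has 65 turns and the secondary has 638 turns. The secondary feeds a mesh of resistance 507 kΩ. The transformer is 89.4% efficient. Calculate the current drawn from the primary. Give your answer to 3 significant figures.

V_s = 220 × 638/65 = 2159.4 V.
I_s = V_s/R = 2159.4/507000 = 0.0042591 A.
P_out = V_s I_s = 2159.4 × 0.0042591 = 9.1971 W.
P_in = P_out/η = 9.1971/0.894 = 10.288 W.
I_p = P_in/V_p = 10.288/220 = 0.0468 A.

I_p ≈ 0.0468 A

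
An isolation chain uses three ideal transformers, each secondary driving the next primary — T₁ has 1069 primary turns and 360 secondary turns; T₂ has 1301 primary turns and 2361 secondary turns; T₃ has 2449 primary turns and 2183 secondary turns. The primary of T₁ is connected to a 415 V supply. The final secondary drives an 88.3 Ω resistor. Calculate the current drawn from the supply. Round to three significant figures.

I_supply ≈ 1.39 A

After T₁: V = 415.00 × 360/1069 = 139.76 V.
After T₂: V = 139.76 × 2361/1301 = 253.62 V.
After T₃: V = 253.62 × 2183/2449 = 226.08 V.
I_load = 226.08/88.3 = 2.5603 A, so P_out = 226.08 × 2.5603 = 578.83 W.
All ideal ⇒ P_in = P_out, so I_supply = 578.83/415 = 1.39 A.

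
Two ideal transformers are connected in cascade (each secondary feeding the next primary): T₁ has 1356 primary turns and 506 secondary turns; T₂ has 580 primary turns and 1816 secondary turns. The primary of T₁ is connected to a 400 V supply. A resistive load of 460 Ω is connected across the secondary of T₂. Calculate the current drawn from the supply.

After T₁: V = 400.00 × 506/1356 = 149.26 V.
After T₂: V = 149.26 × 1816/580 = 467.35 V.
I_load = 467.35/460 = 1.0160 A, so P_out = 467.35 × 1.0160 = 474.81 W.
All ideal ⇒ P_in = P_out, so I_supply = 474.81/400 = 1.19 A.

I_supply ≈ 1.19 A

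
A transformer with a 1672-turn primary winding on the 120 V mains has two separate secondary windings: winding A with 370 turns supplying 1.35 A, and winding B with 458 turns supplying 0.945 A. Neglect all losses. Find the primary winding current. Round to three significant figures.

I_p ≈ 0.558 A

V_A = 120 × 370/1672 = 26.555 V; V_B = 120 × 458/1672 = 32.871 V.
P_out = V_A I_A + V_B I_B = 26.555×1.35 + 32.871×0.945 = 35.849 + 31.063 = 66.912 W.
Ideal ⇒ P_in = P_out, so I_p = P_out/V_p = 66.912/120 = 0.558 A.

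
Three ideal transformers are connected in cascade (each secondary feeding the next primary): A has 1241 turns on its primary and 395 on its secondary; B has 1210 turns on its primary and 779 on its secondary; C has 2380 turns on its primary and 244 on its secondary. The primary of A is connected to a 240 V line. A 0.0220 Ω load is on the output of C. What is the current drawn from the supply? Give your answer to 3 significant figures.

I_supply ≈ 4.81 A

After A: V = 240.00 × 395/1241 = 76.390 V.
After B: V = 76.390 × 779/1210 = 49.180 V.
After C: V = 49.180 × 244/2380 = 5.0420 V.
I_load = 5.0420/0.0220 = 229.18 A, so P_out = 5.0420 × 229.18 = 1155.5 W.
All ideal ⇒ P_in = P_out, so I_supply = 1155.5/240 = 4.81 A.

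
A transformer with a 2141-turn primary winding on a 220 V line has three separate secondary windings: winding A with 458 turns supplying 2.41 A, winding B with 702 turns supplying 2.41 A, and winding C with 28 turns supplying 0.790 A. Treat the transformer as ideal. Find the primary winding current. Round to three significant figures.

V_A = 220 × 458/2141 = 47.062 V; V_B = 220 × 702/2141 = 72.135 V; V_C = 220 × 28/2141 = 2.8772 V.
P_out = V_A I_A + V_B I_B + V_C I_C = 47.062×2.41 + 72.135×2.41 + 2.8772×0.790 = 113.42 + 173.84 + 2.2730 = 289.54 W.
Ideal ⇒ P_in = P_out, so I_p = P_out/V_p = 289.54/220 = 1.32 A.

I_p ≈ 1.32 A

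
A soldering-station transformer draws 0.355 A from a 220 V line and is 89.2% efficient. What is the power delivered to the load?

P_in = V_p I_p = 220 × 0.355 = 78.100 W.
P_out = η P_in = 0.892 × 78.100 = 69.7 W.

P_out ≈ 69.7 W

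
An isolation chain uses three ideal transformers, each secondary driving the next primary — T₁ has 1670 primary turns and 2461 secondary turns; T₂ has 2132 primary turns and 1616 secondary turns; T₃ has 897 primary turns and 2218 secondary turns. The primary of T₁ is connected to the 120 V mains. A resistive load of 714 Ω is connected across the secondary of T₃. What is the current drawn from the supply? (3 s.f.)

After T₁: V = 120.00 × 2461/1670 = 176.84 V.
After T₂: V = 176.84 × 1616/2132 = 134.04 V.
After T₃: V = 134.04 × 2218/897 = 331.44 V.
I_load = 331.44/714 = 0.46420 A, so P_out = 331.44 × 0.46420 = 153.85 W.
All ideal ⇒ P_in = P_out, so I_supply = 153.85/120 = 1.28 A.

I_supply ≈ 1.28 A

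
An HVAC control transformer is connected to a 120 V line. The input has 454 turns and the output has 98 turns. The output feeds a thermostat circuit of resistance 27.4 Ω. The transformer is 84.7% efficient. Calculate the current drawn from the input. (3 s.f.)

I_in ≈ 0.241 A

V_out = 120 × 98/454 = 25.903 V.
I_out = V_out/R = 25.903/27.4 = 0.94537 A.
P_out = V_out I_out = 25.903 × 0.94537 = 24.488 W.
P_in = P_out/η = 24.488/0.847 = 28.911 W.
I_in = P_in/V_in = 28.911/120 = 0.241 A.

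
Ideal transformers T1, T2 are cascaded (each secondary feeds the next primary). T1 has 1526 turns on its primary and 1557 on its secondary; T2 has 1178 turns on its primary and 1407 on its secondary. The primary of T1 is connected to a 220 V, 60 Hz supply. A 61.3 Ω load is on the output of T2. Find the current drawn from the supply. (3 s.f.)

After T1: V = 220.00 × 1557/1526 = 224.47 V.
After T2: V = 224.47 × 1407/1178 = 268.11 V.
I_load = 268.11/61.3 = 4.3737 A, so P_out = 268.11 × 4.3737 = 1172.6 W.
All ideal ⇒ P_in = P_out, so I_supply = 1172.6/220 = 5.33 A.

I_supply ≈ 5.33 A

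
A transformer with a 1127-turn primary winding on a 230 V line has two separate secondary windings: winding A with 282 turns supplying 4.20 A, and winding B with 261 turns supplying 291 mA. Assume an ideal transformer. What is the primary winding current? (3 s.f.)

I_p ≈ 1.12 A

V_A = 230 × 282/1127 = 57.551 V; V_B = 230 × 261/1127 = 53.265 V.
P_out = V_A I_A + V_B I_B = 57.551×4.20 + 53.265×0.291 = 241.71 + 15.500 = 257.21 W.
Ideal ⇒ P_in = P_out, so I_p = P_out/V_p = 257.21/230 = 1.12 A.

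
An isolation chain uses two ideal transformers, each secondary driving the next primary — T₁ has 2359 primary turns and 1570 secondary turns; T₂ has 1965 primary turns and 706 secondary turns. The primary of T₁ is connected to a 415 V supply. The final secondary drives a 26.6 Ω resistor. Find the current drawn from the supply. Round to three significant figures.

Secondary of T₁: V = 415.00 × 1570/2359 = 276.20 V.
Secondary of T₂: V = 276.20 × 706/1965 = 99.234 V.
I_load = 99.234/26.6 = 3.7306 A, so P_out = 99.234 × 3.7306 = 370.20 W.
All ideal ⇒ P_in = P_out, so I_supply = 370.20/415 = 0.892 A.

I_supply ≈ 0.892 A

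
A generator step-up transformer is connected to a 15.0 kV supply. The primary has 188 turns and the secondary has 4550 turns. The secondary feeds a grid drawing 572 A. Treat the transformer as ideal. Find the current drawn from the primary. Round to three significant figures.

I_p ≈ 13800 A

For an ideal transformer I_p N_p = I_s N_s, so I_p = 572 × 4550/188 = 13800 A.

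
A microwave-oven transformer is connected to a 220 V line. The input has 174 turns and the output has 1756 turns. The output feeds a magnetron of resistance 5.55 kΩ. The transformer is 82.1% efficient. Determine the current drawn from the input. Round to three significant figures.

I_in ≈ 4.92 A

V_out = 220 × 1756/174 = 2220.2 V.
I_out = V_out/R = 2220.2/5550 = 0.40004 A.
P_out = V_out I_out = 2220.2 × 0.40004 = 888.18 W.
P_in = P_out/η = 888.18/0.821 = 1081.8 W.
I_in = P_in/V_in = 1081.8/220 = 4.92 A.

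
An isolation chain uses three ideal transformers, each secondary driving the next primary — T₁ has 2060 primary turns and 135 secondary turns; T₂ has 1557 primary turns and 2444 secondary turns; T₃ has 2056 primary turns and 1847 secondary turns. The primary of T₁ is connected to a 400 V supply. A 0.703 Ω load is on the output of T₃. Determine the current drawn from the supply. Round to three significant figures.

I_supply ≈ 4.86 A

Secondary of T₁: V = 400.00 × 135/2060 = 26.214 V.
Secondary of T₂: V = 26.214 × 2444/1557 = 41.147 V.
Secondary of T₃: V = 41.147 × 1847/2056 = 36.964 V.
I_load = 36.964/0.703 = 52.581 A, so P_out = 36.964 × 52.581 = 1943.6 W.
All ideal ⇒ P_in = P_out, so I_supply = 1943.6/400 = 4.86 A.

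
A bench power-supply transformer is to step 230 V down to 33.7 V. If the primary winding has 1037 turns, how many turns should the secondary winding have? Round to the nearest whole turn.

N_s = 152 turns

N_s/N_p = V_s/V_p, so N_s = 1037 × 33.7/230 = 151.9 ≈ 152 turns.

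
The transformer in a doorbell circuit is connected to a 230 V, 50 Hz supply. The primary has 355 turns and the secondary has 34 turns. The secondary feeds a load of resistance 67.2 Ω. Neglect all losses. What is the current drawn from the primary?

V_s = V_p × N_s/N_p = 230 × 34/355 = 22.028 V.
I_s = V_s/R = 22.028/67.2 = 0.32780 A.
For an ideal transformer I_p N_p = I_s N_s, so I_p = 0.32780 × 34/355 = 0.0314 A.

I_p ≈ 0.0314 A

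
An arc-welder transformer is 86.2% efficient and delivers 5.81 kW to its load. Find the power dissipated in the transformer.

P_in = P_out/η = 5810/0.862 = 6740.14 W.
P_loss = P_in − P_out = 6740.14 − 5810 = 930 W.

P_loss ≈ 930 W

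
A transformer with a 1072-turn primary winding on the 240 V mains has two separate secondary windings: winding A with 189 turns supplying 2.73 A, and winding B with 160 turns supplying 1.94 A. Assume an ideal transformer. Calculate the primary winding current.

V_A = 240 × 189/1072 = 42.313 V; V_B = 240 × 160/1072 = 35.821 V.
P_out = V_A I_A + V_B I_B = 42.313×2.73 + 35.821×1.94 = 115.52 + 69.493 = 185.01 W.
Ideal ⇒ P_in = P_out, so I_p = P_out/V_p = 185.01/240 = 0.771 A.

I_p ≈ 0.771 A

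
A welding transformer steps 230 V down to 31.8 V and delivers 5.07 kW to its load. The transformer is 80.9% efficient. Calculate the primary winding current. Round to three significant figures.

P_in = P_out/η = 5070/0.809 = 6267.0 W.
I_p = P_in/V_p = 6267.0/230 = 27.2 A.

I_p ≈ 27.2 A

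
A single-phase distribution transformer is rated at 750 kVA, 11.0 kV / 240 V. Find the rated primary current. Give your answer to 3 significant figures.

I_p = S/V_p = 750000/11000 = 68.2 A.

I_p ≈ 68.2 A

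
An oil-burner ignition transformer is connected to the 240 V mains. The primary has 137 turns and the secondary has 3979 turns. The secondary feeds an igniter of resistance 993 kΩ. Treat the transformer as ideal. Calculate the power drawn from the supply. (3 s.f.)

P ≈ 48.9 W

V_s = V_p × N_s/N_p = 240 × 3979/137 = 6970.5 V.
I_s = V_s/R = 6970.5/993000 = 0.0070196 A.
I_p = I_s × N_s/N_p = 0.0070196 × 3979/137 = 0.20388 A.
P = V_p I_p = 240 × 0.20388 = 48.9 W.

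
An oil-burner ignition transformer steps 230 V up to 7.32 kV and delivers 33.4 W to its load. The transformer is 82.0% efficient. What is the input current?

I_in ≈ 0.177 A

P_in = P_out/η = 33.4/0.820 = 40.732 W.
I_in = P_in/V_in = 40.732/230 = 0.177 A.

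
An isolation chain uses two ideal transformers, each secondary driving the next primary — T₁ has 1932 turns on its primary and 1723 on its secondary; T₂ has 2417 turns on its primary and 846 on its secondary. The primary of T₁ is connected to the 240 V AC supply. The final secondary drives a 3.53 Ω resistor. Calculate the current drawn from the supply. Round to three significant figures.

I_supply ≈ 6.62 A

Secondary of T₁: V = 240.00 × 1723/1932 = 214.04 V.
Secondary of T₂: V = 214.04 × 846/2417 = 74.917 V.
I_load = 74.917/3.53 = 21.223 A, so P_out = 74.917 × 21.223 = 1590.0 W.
All ideal ⇒ P_in = P_out, so I_supply = 1590.0/240 = 6.62 A.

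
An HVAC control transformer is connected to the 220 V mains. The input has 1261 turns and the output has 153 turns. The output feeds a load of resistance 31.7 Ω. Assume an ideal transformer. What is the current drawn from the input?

V_out = V_in × N_out/N_in = 220 × 153/1261 = 26.693 V.
I_out = V_out/R = 26.693/31.7 = 0.84205 A.
For an ideal transformer I_in N_in = I_out N_out, so I_in = 0.84205 × 153/1261 = 0.102 A.

I_in ≈ 0.102 A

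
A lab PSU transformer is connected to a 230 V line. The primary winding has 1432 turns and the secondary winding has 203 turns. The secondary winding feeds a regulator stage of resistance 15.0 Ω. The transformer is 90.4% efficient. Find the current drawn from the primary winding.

I_p ≈ 0.341 A

V_s = 230 × 203/1432 = 32.605 V.
I_s = V_s/R = 32.605/15.0 = 2.1736 A.
P_out = V_s I_s = 32.605 × 2.1736 = 70.871 W.
P_in = P_out/η = 70.871/0.904 = 78.397 W.
I_p = P_in/V_p = 78.397/230 = 0.341 A.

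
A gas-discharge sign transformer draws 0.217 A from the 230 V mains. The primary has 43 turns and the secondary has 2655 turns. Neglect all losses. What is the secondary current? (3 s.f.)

I_s/I_p = N_p/N_s, so I_s = 0.217 × 43/2655 = 0.00351 A.

I_s ≈ 0.00351 A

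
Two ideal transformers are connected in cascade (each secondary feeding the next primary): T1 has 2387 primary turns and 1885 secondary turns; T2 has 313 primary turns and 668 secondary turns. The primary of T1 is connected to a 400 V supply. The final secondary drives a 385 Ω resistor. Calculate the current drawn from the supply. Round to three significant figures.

I_supply ≈ 2.95 A

Secondary of T1: V = 400.00 × 1885/2387 = 315.88 V.
Secondary of T2: V = 315.88 × 668/313 = 674.14 V.
I_load = 674.14/385 = 1.7510 A, so P_out = 674.14 × 1.7510 = 1180.4 W.
All ideal ⇒ P_in = P_out, so I_supply = 1180.4/400 = 2.95 A.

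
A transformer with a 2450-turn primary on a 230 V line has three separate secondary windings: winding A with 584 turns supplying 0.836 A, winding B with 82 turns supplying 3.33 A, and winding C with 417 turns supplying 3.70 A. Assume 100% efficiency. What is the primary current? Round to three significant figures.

V_A = 230 × 584/2450 = 54.824 V; V_B = 230 × 82/2450 = 7.6980 V; V_C = 230 × 417/2450 = 39.147 V.
P_out = V_A I_A + V_B I_B + V_C I_C = 54.824×0.836 + 7.6980×3.33 + 39.147×3.70 = 45.833 + 25.634 + 144.84 = 216.31 W.
Ideal ⇒ P_in = P_out, so I_p = P_out/V_p = 216.31/230 = 0.940 A.

I_p ≈ 0.940 A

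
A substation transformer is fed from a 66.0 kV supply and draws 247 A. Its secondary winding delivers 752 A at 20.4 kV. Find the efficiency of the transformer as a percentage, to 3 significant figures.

η ≈ 94.1%

P_in = 66000 × 247 = 1.63020×10^7 W.
P_out = 20400 × 752 = 1.53408×10^7 W.
η = P_out/P_in = 1.53408×10^7/(1.63020×10^7) = 0.941.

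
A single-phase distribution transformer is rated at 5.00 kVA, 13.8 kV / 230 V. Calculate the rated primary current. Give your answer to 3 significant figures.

I_p ≈ 0.362 A

I_p = S/V_p = 5000/13800 = 0.362 A.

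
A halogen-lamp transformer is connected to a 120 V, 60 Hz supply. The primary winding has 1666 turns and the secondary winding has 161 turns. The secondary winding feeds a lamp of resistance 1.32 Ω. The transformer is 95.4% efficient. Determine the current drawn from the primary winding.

I_p ≈ 0.890 A

V_s = 120 × 161/1666 = 11.597 V.
I_s = V_s/R = 11.597/1.32 = 8.7853 A.
P_out = V_s I_s = 11.597 × 8.7853 = 101.88 W.
P_in = P_out/η = 101.88/0.954 = 106.79 W.
I_p = P_in/V_p = 106.79/120 = 0.890 A.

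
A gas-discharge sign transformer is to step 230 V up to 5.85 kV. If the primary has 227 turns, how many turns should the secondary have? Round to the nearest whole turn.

N_s = 5774 turns

N_s/N_p = V_s/V_p, so N_s = 227 × 5850/230 = 5773.7 ≈ 5774 turns.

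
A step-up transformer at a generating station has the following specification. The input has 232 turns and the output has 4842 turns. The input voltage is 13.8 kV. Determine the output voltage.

V_out ≈ 288000 V

V_out/V_in = N_out/N_in, so V_out = 13800 × 4842/232 = 288000 V.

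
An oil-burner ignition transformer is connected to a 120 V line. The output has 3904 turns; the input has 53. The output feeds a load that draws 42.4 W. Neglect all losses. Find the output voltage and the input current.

V_out = V_in × N_out/N_in = 120 × 3904/53 = 8839.2 V.
I_out = P/V_out = 42.4/8839.2 = 0.0047968 A.
I_in = I_out × N_out/N_in = 0.0047968 × 3904/53 = 0.353 A.

V_out ≈ 8840 V, I_in ≈ 0.353 A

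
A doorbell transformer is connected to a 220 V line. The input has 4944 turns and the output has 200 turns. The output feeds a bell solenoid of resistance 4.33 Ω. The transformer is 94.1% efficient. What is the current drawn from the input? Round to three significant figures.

V_out = 220 × 200/4944 = 8.8997 V.
I_out = V_out/R = 8.8997/4.33 = 2.0554 A.
P_out = V_out I_out = 8.8997 × 2.0554 = 18.292 W.
P_in = P_out/η = 18.292/0.941 = 19.439 W.
I_in = P_in/V_in = 19.439/220 = 0.0884 A.

I_in ≈ 0.0884 A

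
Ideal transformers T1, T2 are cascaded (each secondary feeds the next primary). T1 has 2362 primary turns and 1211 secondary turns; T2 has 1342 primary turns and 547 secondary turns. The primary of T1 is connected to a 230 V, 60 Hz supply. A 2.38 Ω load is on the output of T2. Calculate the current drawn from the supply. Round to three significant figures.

I_supply ≈ 4.22 A

After T1: V = 230.00 × 1211/2362 = 117.92 V.
After T2: V = 117.92 × 547/1342 = 48.065 V.
I_load = 48.065/2.38 = 20.195 A, so P_out = 48.065 × 20.195 = 970.68 W.
All ideal ⇒ P_in = P_out, so I_supply = 970.68/230 = 4.22 A.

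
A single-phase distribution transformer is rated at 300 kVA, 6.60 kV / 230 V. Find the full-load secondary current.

I_s ≈ 1300 A

I_s = S/V_s = 300000/230 = 1300 A.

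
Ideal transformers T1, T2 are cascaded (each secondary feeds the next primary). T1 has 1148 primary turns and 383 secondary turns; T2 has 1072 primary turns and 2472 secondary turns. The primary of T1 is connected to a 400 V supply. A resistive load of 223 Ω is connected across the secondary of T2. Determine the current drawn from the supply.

I_supply ≈ 1.06 A

After T1: V = 400.00 × 383/1148 = 133.45 V.
After T2: V = 133.45 × 2472/1072 = 307.73 V.
I_load = 307.73/223 = 1.3800 A, so P_out = 307.73 × 1.3800 = 424.66 W.
All ideal ⇒ P_in = P_out, so I_supply = 424.66/400 = 1.06 A.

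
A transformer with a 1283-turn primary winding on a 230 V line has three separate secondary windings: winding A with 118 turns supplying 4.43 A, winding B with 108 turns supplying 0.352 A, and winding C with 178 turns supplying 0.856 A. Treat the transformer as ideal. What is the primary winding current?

I_p ≈ 0.556 A

V_A = 230 × 118/1283 = 21.154 V; V_B = 230 × 108/1283 = 19.361 V; V_C = 230 × 178/1283 = 31.910 V.
P_out = V_A I_A + V_B I_B + V_C I_C = 21.154×4.43 + 19.361×0.352 + 31.910×0.856 = 93.710 + 6.8150 + 27.315 = 127.84 W.
Ideal ⇒ P_in = P_out, so I_p = P_out/V_p = 127.84/230 = 0.556 A.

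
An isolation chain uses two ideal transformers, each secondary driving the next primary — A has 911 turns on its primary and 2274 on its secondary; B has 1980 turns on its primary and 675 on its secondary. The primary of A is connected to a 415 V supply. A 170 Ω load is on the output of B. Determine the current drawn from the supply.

I_supply ≈ 1.77 A

Secondary of A: V = 415.00 × 2274/911 = 1035.9 V.
Secondary of B: V = 1035.9 × 675/1980 = 353.15 V.
I_load = 353.15/170 = 2.0774 A, so P_out = 353.15 × 2.0774 = 733.62 W.
All ideal ⇒ P_in = P_out, so I_supply = 733.62/415 = 1.77 A.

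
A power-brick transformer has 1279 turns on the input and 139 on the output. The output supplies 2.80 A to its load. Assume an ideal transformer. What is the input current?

For an ideal transformer I_in/I_out = N_out/N_in, so I_in = 2.80 × 139/1279 = 0.304 A.

I_in ≈ 0.304 A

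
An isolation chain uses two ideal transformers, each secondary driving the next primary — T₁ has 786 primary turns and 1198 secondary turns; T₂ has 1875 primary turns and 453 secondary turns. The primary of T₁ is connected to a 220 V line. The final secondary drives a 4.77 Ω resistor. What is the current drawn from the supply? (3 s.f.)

After T₁: V = 220.00 × 1198/786 = 335.32 V.
After T₂: V = 335.32 × 453/1875 = 81.013 V.
I_load = 81.013/4.77 = 16.984 A, so P_out = 81.013 × 16.984 = 1375.9 W.
All ideal ⇒ P_in = P_out, so I_supply = 1375.9/220 = 6.25 A.

I_supply ≈ 6.25 A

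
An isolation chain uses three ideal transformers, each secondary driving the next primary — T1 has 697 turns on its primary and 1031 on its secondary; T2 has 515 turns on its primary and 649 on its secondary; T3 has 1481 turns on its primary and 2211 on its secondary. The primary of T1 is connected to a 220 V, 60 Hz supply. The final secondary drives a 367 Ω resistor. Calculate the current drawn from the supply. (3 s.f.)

After T1: V = 220.00 × 1031/697 = 325.42 V.
After T2: V = 325.42 × 649/515 = 410.10 V.
After T3: V = 410.10 × 2211/1481 = 612.24 V.
I_load = 612.24/367 = 1.6682 A, so P_out = 612.24 × 1.6682 = 1021.3 W.
All ideal ⇒ P_in = P_out, so I_supply = 1021.3/220 = 4.64 A.

I_supply ≈ 4.64 A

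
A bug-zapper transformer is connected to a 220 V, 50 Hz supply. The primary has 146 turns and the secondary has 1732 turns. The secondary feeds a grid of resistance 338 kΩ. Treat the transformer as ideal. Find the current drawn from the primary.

I_p ≈ 0.0916 A

V_s = V_p × N_s/N_p = 220 × 1732/146 = 2609.9 V.
I_s = V_s/R = 2609.9/338000 = 0.0077215 A.
For an ideal transformer I_p N_p = I_s N_s, so I_p = 0.0077215 × 1732/146 = 0.0916 A.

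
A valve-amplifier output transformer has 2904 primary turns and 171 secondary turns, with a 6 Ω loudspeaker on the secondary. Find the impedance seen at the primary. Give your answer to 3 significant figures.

Z_p = (N_p/N_s)² × Z_s = (2904/171)² × 6 = 1730 Ω.

Z_p ≈ 1730 Ω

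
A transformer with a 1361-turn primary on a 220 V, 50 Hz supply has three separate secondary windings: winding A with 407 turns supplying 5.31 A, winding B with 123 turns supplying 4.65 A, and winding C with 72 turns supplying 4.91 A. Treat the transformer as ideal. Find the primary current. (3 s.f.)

V_A = 220 × 407/1361 = 65.790 V; V_B = 220 × 123/1361 = 19.882 V; V_C = 220 × 72/1361 = 11.639 V.
P_out = V_A I_A + V_B I_B + V_C I_C = 65.790×5.31 + 19.882×4.65 + 11.639×4.91 = 349.34 + 92.453 + 57.145 = 498.94 W.
Ideal ⇒ P_in = P_out, so I_p = P_out/V_p = 498.94/220 = 2.27 A.

I_p ≈ 2.27 A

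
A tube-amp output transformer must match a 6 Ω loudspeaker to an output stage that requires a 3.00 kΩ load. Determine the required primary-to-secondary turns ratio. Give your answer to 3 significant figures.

N_p/N_s ≈ 22.4

Z_p/Z_s = (N_p/N_s)², so N_p/N_s = √(3000/6) = √500 = 22.4.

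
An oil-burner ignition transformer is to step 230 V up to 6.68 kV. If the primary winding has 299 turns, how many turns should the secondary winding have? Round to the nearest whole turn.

N_s/N_p = V_s/V_p, so N_s = 299 × 6680/230 = 8684.0 ≈ 8684 turns.

N_s = 8684 turns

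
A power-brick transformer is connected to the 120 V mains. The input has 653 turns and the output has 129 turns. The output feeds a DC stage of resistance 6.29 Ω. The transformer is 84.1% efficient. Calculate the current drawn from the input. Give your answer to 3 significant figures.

V_out = 120 × 129/653 = 23.706 V.
I_out = V_out/R = 23.706/6.29 = 3.7688 A.
P_out = V_out I_out = 23.706 × 3.7688 = 89.344 W.
P_in = P_out/η = 89.344/0.841 = 106.24 W.
I_in = P_in/V_in = 106.24/120 = 0.885 A.

I_in ≈ 0.885 A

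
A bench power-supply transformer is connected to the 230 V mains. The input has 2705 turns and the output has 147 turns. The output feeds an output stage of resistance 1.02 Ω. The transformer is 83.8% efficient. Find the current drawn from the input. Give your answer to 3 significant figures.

I_in ≈ 0.795 A

V_out = 230 × 147/2705 = 12.499 V.
I_out = V_out/R = 12.499/1.02 = 12.254 A.
P_out = V_out I_out = 12.499 × 12.254 = 153.16 W.
P_in = P_out/η = 153.16/0.838 = 182.77 W.
I_in = P_in/V_in = 182.77/230 = 0.795 A.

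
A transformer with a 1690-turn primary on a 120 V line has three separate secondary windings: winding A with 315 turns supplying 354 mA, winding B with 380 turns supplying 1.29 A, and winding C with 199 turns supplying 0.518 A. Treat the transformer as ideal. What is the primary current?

V_A = 120 × 315/1690 = 22.367 V; V_B = 120 × 380/1690 = 26.982 V; V_C = 120 × 199/1690 = 14.130 V.
P_out = V_A I_A + V_B I_B + V_C I_C = 22.367×0.354 + 26.982×1.29 + 14.130×0.518 = 7.9179 + 34.807 + 7.3194 = 50.044 W.
Ideal ⇒ P_in = P_out, so I_p = P_out/V_p = 50.044/120 = 0.417 A.

I_p ≈ 0.417 A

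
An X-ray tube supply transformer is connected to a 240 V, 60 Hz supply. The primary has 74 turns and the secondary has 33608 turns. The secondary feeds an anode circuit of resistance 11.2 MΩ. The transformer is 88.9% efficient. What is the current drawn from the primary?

V_s = 240 × 33608/74 = 109000 V.
I_s = V_s/R = 109000/(1.12×10^7) = 0.0097320 A.
P_out = V_s I_s = 109000 × 0.0097320 = 1060.8 W.
P_in = P_out/η = 1060.8/0.889 = 1193.2 W.
I_p = P_in/V_p = 1193.2/240 = 4.97 A.

I_p ≈ 4.97 A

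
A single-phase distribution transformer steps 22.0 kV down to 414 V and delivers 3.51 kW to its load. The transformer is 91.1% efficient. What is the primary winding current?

I_p ≈ 0.175 A

P_in = P_out/η = 3510/0.911 = 3852.9 W.
I_p = P_in/V_p = 3852.9/22000 = 0.175 A.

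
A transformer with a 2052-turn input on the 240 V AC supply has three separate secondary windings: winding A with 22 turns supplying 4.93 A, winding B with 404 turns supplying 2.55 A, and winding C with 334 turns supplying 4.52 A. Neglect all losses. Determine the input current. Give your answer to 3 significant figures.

I_in ≈ 1.29 A

V_A = 240 × 22/2052 = 2.5731 V; V_B = 240 × 404/2052 = 47.251 V; V_C = 240 × 334/2052 = 39.064 V.
P_out = V_A I_A + V_B I_B + V_C I_C = 2.5731×4.93 + 47.251×2.55 + 39.064×4.52 = 12.685 + 120.49 + 176.57 = 309.75 W.
Ideal ⇒ P_in = P_out, so I_in = P_out/V_in = 309.75/240 = 1.29 A.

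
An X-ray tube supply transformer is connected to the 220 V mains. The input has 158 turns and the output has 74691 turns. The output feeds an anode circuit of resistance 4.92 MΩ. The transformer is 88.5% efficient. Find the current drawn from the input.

V_out = 220 × 74691/158 = 104000 V.
I_out = V_out/R = 104000/(4.92×10^6) = 0.021138 A.
P_out = V_out I_out = 104000 × 0.021138 = 2198.4 W.
P_in = P_out/η = 2198.4/0.885 = 2484.0 W.
I_in = P_in/V_in = 2484.0/220 = 11.3 A.

I_in ≈ 11.3 A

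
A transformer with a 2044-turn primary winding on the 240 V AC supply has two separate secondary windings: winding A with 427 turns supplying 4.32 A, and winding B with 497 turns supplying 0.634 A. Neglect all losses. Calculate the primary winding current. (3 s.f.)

V_A = 240 × 427/2044 = 50.137 V; V_B = 240 × 497/2044 = 58.356 V.
P_out = V_A I_A + V_B I_B = 50.137×4.32 + 58.356×0.634 = 216.59 + 36.998 = 253.59 W.
Ideal ⇒ P_in = P_out, so I_p = P_out/V_p = 253.59/240 = 1.06 A.

I_p ≈ 1.06 A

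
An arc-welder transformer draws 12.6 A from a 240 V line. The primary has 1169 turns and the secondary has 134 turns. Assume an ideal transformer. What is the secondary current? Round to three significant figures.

I_s ≈ 110 A

I_s/I_p = N_p/N_s, so I_s = 12.6 × 1169/134 = 110 A.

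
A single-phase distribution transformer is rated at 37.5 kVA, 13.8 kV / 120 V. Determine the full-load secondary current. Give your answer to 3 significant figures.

I_s = S/V_s = 37500/120 = 312 A.

I_s ≈ 312 A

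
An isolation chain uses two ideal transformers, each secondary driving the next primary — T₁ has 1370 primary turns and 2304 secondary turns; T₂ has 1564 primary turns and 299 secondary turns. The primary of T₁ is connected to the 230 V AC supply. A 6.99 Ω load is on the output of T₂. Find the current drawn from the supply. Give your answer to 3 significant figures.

After T₁: V = 230.00 × 2304/1370 = 386.80 V.
After T₂: V = 386.80 × 299/1564 = 73.948 V.
I_load = 73.948/6.99 = 10.579 A, so P_out = 73.948 × 10.579 = 782.30 W.
All ideal ⇒ P_in = P_out, so I_supply = 782.30/230 = 3.40 A.

I_supply ≈ 3.40 A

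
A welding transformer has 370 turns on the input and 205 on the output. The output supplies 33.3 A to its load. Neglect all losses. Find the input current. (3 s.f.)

I_in ≈ 18.4 A

For an ideal transformer I_in/I_out = N_out/N_in, so I_in = 33.3 × 205/370 = 18.4 A.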